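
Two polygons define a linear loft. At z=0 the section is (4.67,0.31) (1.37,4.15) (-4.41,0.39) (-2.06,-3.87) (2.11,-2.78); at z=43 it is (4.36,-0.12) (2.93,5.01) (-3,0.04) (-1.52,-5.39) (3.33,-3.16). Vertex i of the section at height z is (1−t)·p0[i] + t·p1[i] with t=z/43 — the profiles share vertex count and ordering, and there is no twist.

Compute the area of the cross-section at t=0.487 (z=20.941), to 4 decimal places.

Area at t=0.487: 43.4687

Cross-section at t=0.487: each vertex is (1-t)·p0[i] + t·p1[i].
  v1: (1-0.487)·(4.67,0.31) + 0.487·(4.36,-0.12) = (4.5190,0.1006)
  v2: (1-0.487)·(1.37,4.15) + 0.487·(2.93,5.01) = (2.1297,4.5688)
  v3: (1-0.487)·(-4.41,0.39) + 0.487·(-3,0.04) = (-3.7233,0.2195)
  v4: (1-0.487)·(-2.06,-3.87) + 0.487·(-1.52,-5.39) = (-1.7970,-4.6102)
  v5: (1-0.487)·(2.11,-2.78) + 0.487·(3.33,-3.16) = (2.7041,-2.9651)
Shoelace sum Σ(x_i·y_{i+1} − x_{i+1}·y_i):
  i=1: 4.5190·4.5688 − 2.1297·0.1006 = +20.4324 (running +20.4324)
  i=2: 2.1297·0.2195 − -3.7233·4.5688 = +17.4788 (running +37.9112)
  i=3: -3.7233·-4.6102 − -1.7970·0.2195 = +17.5600 (running +55.4712)
  i=4: -1.7970·-2.9651 − 2.7041·-4.6102 = +17.7950 (running +73.2662)
  i=5: 2.7041·0.1006 − 4.5190·-2.9651 = +13.6712 (running +86.9374)
Area = |Σ|/2 = |86.9374|/2 = 43.4687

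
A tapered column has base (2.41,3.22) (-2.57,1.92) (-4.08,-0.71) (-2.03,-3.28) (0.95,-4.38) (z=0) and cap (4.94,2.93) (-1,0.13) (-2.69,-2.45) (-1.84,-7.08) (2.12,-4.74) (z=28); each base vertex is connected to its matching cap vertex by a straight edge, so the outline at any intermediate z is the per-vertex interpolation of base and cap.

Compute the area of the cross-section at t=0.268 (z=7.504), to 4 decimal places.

Cross-section at t=0.268: each vertex is (1-t)·p0[i] + t·p1[i].
  v1: (1-0.268)·(2.41,3.22) + 0.268·(4.94,2.93) = (3.0880,3.1423)
  v2: (1-0.268)·(-2.57,1.92) + 0.268·(-1,0.13) = (-2.1492,1.4403)
  v3: (1-0.268)·(-4.08,-0.71) + 0.268·(-2.69,-2.45) = (-3.7075,-1.1763)
  v4: (1-0.268)·(-2.03,-3.28) + 0.268·(-1.84,-7.08) = (-1.9791,-4.2984)
  v5: (1-0.268)·(0.95,-4.38) + 0.268·(2.12,-4.74) = (1.2636,-4.4765)
Shoelace sum Σ(x_i·y_{i+1} − x_{i+1}·y_i):
  i=1: 3.0880·1.4403 − -2.1492·3.1423 = +11.2012 (running +11.2012)
  i=2: -2.1492·-1.1763 − -3.7075·1.4403 = +7.8680 (running +19.0692)
  i=3: -3.7075·-4.2984 − -1.9791·-1.1763 = +13.6082 (running +32.6774)
  i=4: -1.9791·-4.4765 − 1.2636·-4.2984 = +14.2906 (running +46.9680)
  i=5: 1.2636·3.1423 − 3.0880·-4.4765 = +17.7940 (running +64.7620)
Area = |Σ|/2 = |64.7620|/2 = 32.3810

Area at t=0.268: 32.3810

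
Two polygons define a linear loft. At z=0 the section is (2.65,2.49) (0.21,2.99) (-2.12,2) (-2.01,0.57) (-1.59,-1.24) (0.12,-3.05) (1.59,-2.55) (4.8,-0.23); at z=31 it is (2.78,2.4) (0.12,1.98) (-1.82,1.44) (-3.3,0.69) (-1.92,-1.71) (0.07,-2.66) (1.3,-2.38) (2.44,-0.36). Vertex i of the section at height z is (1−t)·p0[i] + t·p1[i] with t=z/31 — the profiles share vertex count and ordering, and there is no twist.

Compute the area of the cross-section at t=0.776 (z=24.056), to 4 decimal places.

Cross-section at t=0.776: each vertex is (1-t)·p0[i] + t·p1[i].
  v1: (1-0.776)·(2.65,2.49) + 0.776·(2.78,2.4) = (2.7509,2.4202)
  v2: (1-0.776)·(0.21,2.99) + 0.776·(0.12,1.98) = (0.1402,2.2062)
  v3: (1-0.776)·(-2.12,2) + 0.776·(-1.82,1.44) = (-1.8872,1.5654)
  v4: (1-0.776)·(-2.01,0.57) + 0.776·(-3.3,0.69) = (-3.0110,0.6631)
  v5: (1-0.776)·(-1.59,-1.24) + 0.776·(-1.92,-1.71) = (-1.8461,-1.6047)
  v6: (1-0.776)·(0.12,-3.05) + 0.776·(0.07,-2.66) = (0.0812,-2.7474)
  v7: (1-0.776)·(1.59,-2.55) + 0.776·(1.3,-2.38) = (1.3650,-2.4181)
  v8: (1-0.776)·(4.8,-0.23) + 0.776·(2.44,-0.36) = (2.9686,-0.3309)
Shoelace sum Σ(x_i·y_{i+1} − x_{i+1}·y_i):
  i=1: 2.7509·2.2062 − 0.1402·2.4202 = +5.7299 (running +5.7299)
  i=2: 0.1402·1.5654 − -1.8872·2.2062 = +4.3830 (running +10.1129)
  i=3: -1.8872·0.6631 − -3.0110·1.5654 = +3.4622 (running +13.5751)
  i=4: -3.0110·-1.6047 − -1.8461·0.6631 = +6.0560 (running +19.6311)
  i=5: -1.8461·-2.7474 − 0.0812·-1.6047 = +5.2021 (running +24.8333)
  i=6: 0.0812·-2.4181 − 1.3650·-2.7474 = +3.5537 (running +28.3870)
  i=7: 1.3650·-0.3309 − 2.9686·-2.4181 = +6.7268 (running +35.1137)
  i=8: 2.9686·2.4202 − 2.7509·-0.3309 = +8.0948 (running +43.2085)
Area = |Σ|/2 = |43.2085|/2 = 21.6043

Area at t=0.776: 21.6043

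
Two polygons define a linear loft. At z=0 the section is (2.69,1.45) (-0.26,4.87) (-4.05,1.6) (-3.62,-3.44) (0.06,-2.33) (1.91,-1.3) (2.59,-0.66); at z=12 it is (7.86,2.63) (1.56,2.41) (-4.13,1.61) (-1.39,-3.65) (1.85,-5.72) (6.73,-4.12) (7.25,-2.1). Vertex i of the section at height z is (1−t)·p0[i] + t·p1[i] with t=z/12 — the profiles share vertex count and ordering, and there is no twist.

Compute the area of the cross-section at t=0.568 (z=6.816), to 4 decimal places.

Cross-section at t=0.568: each vertex is (1-t)·p0[i] + t·p1[i].
  v1: (1-0.568)·(2.69,1.45) + 0.568·(7.86,2.63) = (5.6266,2.1202)
  v2: (1-0.568)·(-0.26,4.87) + 0.568·(1.56,2.41) = (0.7738,3.4727)
  v3: (1-0.568)·(-4.05,1.6) + 0.568·(-4.13,1.61) = (-4.0954,1.6057)
  v4: (1-0.568)·(-3.62,-3.44) + 0.568·(-1.39,-3.65) = (-2.3534,-3.5593)
  v5: (1-0.568)·(0.06,-2.33) + 0.568·(1.85,-5.72) = (1.0767,-4.2555)
  v6: (1-0.568)·(1.91,-1.3) + 0.568·(6.73,-4.12) = (4.6478,-2.9018)
  v7: (1-0.568)·(2.59,-0.66) + 0.568·(7.25,-2.1) = (5.2369,-1.4779)
Shoelace sum Σ(x_i·y_{i+1} − x_{i+1}·y_i):
  i=1: 5.6266·3.4727 − 0.7738·2.1202 = +17.8989 (running +17.8989)
  i=2: 0.7738·1.6057 − -4.0954·3.4727 = +15.4647 (running +33.3636)
  i=3: -4.0954·-3.5593 − -2.3534·1.6057 = +18.3556 (running +51.7192)
  i=4: -2.3534·-4.2555 − 1.0767·-3.5593 = +13.8471 (running +65.5663)
  i=5: 1.0767·-2.9018 − 4.6478·-4.2555 = +16.6543 (running +82.2206)
  i=6: 4.6478·-1.4779 − 5.2369·-2.9018 = +8.3272 (running +90.5477)
  i=7: 5.2369·2.1202 − 5.6266·-1.4779 = +19.4190 (running +109.9668)
Area = |Σ|/2 = |109.9668|/2 = 54.9834

Area at t=0.568: 54.9834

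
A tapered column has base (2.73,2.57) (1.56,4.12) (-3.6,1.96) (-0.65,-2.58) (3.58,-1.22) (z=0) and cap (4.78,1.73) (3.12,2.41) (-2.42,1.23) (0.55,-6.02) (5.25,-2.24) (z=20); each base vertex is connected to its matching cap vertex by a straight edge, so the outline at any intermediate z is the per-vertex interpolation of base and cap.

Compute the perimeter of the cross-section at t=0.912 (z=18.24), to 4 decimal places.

Perimeter at t=0.912: 24.9028

Cross-section at t=0.912: each vertex is (1-t)·p0[i] + t·p1[i].
  v1: (1-0.912)·(2.73,2.57) + 0.912·(4.78,1.73) = (4.5996,1.8039)
  v2: (1-0.912)·(1.56,4.12) + 0.912·(3.12,2.41) = (2.9827,2.5605)
  v3: (1-0.912)·(-3.6,1.96) + 0.912·(-2.42,1.23) = (-2.5238,1.2942)
  v4: (1-0.912)·(-0.65,-2.58) + 0.912·(0.55,-6.02) = (0.4444,-5.7173)
  v5: (1-0.912)·(3.58,-1.22) + 0.912·(5.25,-2.24) = (5.1030,-2.1502)
Perimeter = Σ |v_{i+1} − v_i|:
  edge 1→2: √(-1.6169² + 0.7566²) = 1.7851 (running 1.7851)
  edge 2→3: √(-5.5066² + -1.2662²) = 5.6503 (running 7.4354)
  edge 3→4: √(2.9682² + -7.0115²) = 7.6139 (running 15.0493)
  edge 4→5: √(4.6586² + 3.5670²) = 5.8674 (running 20.9168)
  edge 5→1: √(-0.5034² + 3.9542²) = 3.9861 (running 24.9028)
Perimeter = 24.9028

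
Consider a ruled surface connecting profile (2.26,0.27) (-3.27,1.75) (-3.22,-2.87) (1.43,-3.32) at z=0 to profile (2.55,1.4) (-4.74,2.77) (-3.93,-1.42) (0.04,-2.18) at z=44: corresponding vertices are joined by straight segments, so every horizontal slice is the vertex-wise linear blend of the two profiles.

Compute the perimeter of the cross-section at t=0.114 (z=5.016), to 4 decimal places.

Cross-section at t=0.114: each vertex is (1-t)·p0[i] + t·p1[i].
  v1: (1-0.114)·(2.26,0.27) + 0.114·(2.55,1.4) = (2.2931,0.3988)
  v2: (1-0.114)·(-3.27,1.75) + 0.114·(-4.74,2.77) = (-3.4376,1.8663)
  v3: (1-0.114)·(-3.22,-2.87) + 0.114·(-3.93,-1.42) = (-3.3009,-2.7047)
  v4: (1-0.114)·(1.43,-3.32) + 0.114·(0.04,-2.18) = (1.2715,-3.1900)
Perimeter = Σ |v_{i+1} − v_i|:
  edge 1→2: √(-5.7306² + 1.4675²) = 5.9155 (running 5.9155)
  edge 2→3: √(0.1366² + -4.5710²) = 4.5730 (running 10.4886)
  edge 3→4: √(4.5725² + -0.4853²) = 4.5982 (running 15.0867)
  edge 4→1: √(1.0215² + 3.5889²) = 3.7314 (running 18.8181)
Perimeter = 18.8181

Perimeter at t=0.114: 18.8181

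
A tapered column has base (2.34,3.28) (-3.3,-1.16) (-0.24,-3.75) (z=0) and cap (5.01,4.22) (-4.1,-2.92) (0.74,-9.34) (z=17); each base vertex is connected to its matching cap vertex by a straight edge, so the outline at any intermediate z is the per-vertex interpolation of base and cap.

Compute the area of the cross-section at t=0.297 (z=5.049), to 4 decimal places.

Cross-section at t=0.297: each vertex is (1-t)·p0[i] + t·p1[i].
  v1: (1-0.297)·(2.34,3.28) + 0.297·(5.01,4.22) = (3.1330,3.5592)
  v2: (1-0.297)·(-3.3,-1.16) + 0.297·(-4.1,-2.92) = (-3.5376,-1.6827)
  v3: (1-0.297)·(-0.24,-3.75) + 0.297·(0.74,-9.34) = (0.0511,-5.4102)
Shoelace sum Σ(x_i·y_{i+1} − x_{i+1}·y_i):
  i=1: 3.1330·-1.6827 − -3.5376·3.5592 = +7.3190 (running +7.3190)
  i=2: -3.5376·-5.4102 − 0.0511·-1.6827 = +19.2251 (running +26.5442)
  i=3: 0.0511·3.5592 − 3.1330·-5.4102 = +17.1319 (running +43.6761)
Area = |Σ|/2 = |43.6761|/2 = 21.8380

Area at t=0.297: 21.8380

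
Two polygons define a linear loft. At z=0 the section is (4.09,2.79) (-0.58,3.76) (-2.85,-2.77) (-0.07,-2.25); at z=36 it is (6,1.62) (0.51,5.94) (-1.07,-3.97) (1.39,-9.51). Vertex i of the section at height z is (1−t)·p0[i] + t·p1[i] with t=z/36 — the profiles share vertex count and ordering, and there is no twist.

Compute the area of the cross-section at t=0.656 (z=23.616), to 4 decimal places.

Area at t=0.656: 44.9634

Cross-section at t=0.656: each vertex is (1-t)·p0[i] + t·p1[i].
  v1: (1-0.656)·(4.09,2.79) + 0.656·(6,1.62) = (5.3430,2.0225)
  v2: (1-0.656)·(-0.58,3.76) + 0.656·(0.51,5.94) = (0.1350,5.1901)
  v3: (1-0.656)·(-2.85,-2.77) + 0.656·(-1.07,-3.97) = (-1.6823,-3.5572)
  v4: (1-0.656)·(-0.07,-2.25) + 0.656·(1.39,-9.51) = (0.8878,-7.0126)
Shoelace sum Σ(x_i·y_{i+1} − x_{i+1}·y_i):
  i=1: 5.3430·5.1901 − 0.1350·2.0225 = +27.4573 (running +27.4573)
  i=2: 0.1350·-3.5572 − -1.6823·5.1901 = +8.2510 (running +35.7083)
  i=3: -1.6823·-7.0126 − 0.8878·-3.5572 = +14.9553 (running +50.6636)
  i=4: 0.8878·2.0225 − 5.3430·-7.0126 = +39.2633 (running +89.9269)
Area = |Σ|/2 = |89.9269|/2 = 44.9634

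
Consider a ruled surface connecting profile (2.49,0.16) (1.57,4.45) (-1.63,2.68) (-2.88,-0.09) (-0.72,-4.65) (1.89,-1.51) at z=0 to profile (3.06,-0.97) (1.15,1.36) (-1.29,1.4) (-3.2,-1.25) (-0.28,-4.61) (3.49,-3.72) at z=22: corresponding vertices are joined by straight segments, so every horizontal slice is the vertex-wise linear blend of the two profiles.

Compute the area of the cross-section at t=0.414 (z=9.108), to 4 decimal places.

Area at t=0.414: 28.3650

Cross-section at t=0.414: each vertex is (1-t)·p0[i] + t·p1[i].
  v1: (1-0.414)·(2.49,0.16) + 0.414·(3.06,-0.97) = (2.7260,-0.3078)
  v2: (1-0.414)·(1.57,4.45) + 0.414·(1.15,1.36) = (1.3961,3.1707)
  v3: (1-0.414)·(-1.63,2.68) + 0.414·(-1.29,1.4) = (-1.4892,2.1501)
  v4: (1-0.414)·(-2.88,-0.09) + 0.414·(-3.2,-1.25) = (-3.0125,-0.5702)
  v5: (1-0.414)·(-0.72,-4.65) + 0.414·(-0.28,-4.61) = (-0.5378,-4.6334)
  v6: (1-0.414)·(1.89,-1.51) + 0.414·(3.49,-3.72) = (2.5524,-2.4249)
Shoelace sum Σ(x_i·y_{i+1} − x_{i+1}·y_i):
  i=1: 2.7260·3.1707 − 1.3961·-0.3078 = +9.0731 (running +9.0731)
  i=2: 1.3961·2.1501 − -1.4892·3.1707 = +7.7238 (running +16.7969)
  i=3: -1.4892·-0.5702 − -3.0125·2.1501 = +7.3263 (running +24.1232)
  i=4: -3.0125·-4.6334 − -0.5378·-0.5702 = +13.6514 (running +37.7746)
  i=5: -0.5378·-2.4249 − 2.5524·-4.6334 = +13.1306 (running +50.9053)
  i=6: 2.5524·-0.3078 − 2.7260·-2.4249 = +5.8247 (running +56.7299)
Area = |Σ|/2 = |56.7299|/2 = 28.3650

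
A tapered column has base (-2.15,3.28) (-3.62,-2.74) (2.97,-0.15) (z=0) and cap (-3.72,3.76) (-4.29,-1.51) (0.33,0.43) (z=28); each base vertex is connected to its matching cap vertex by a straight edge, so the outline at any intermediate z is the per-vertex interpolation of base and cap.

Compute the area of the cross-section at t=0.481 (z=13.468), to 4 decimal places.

Cross-section at t=0.481: each vertex is (1-t)·p0[i] + t·p1[i].
  v1: (1-0.481)·(-2.15,3.28) + 0.481·(-3.72,3.76) = (-2.9052,3.5109)
  v2: (1-0.481)·(-3.62,-2.74) + 0.481·(-4.29,-1.51) = (-3.9423,-2.1484)
  v3: (1-0.481)·(2.97,-0.15) + 0.481·(0.33,0.43) = (1.7002,0.1290)
Shoelace sum Σ(x_i·y_{i+1} − x_{i+1}·y_i):
  i=1: -2.9052·-2.1484 − -3.9423·3.5109 = +20.0822 (running +20.0822)
  i=2: -3.9423·0.1290 − 1.7002·-2.1484 = +3.1441 (running +23.2263)
  i=3: 1.7002·3.5109 − -2.9052·0.1290 = +6.3438 (running +29.5701)
Area = |Σ|/2 = |29.5701|/2 = 14.7850

Area at t=0.481: 14.7850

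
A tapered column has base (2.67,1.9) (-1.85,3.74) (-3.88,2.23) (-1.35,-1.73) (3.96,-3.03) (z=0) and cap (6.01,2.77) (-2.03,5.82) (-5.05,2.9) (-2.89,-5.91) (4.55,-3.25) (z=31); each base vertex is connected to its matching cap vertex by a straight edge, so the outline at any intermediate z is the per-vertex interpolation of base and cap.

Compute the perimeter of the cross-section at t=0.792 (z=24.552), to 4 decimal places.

Cross-section at t=0.792: each vertex is (1-t)·p0[i] + t·p1[i].
  v1: (1-0.792)·(2.67,1.9) + 0.792·(6.01,2.77) = (5.3153,2.5890)
  v2: (1-0.792)·(-1.85,3.74) + 0.792·(-2.03,5.82) = (-1.9926,5.3874)
  v3: (1-0.792)·(-3.88,2.23) + 0.792·(-5.05,2.9) = (-4.8066,2.7606)
  v4: (1-0.792)·(-1.35,-1.73) + 0.792·(-2.89,-5.91) = (-2.5697,-5.0406)
  v5: (1-0.792)·(3.96,-3.03) + 0.792·(4.55,-3.25) = (4.4273,-3.2042)
Perimeter = Σ |v_{i+1} − v_i|:
  edge 1→2: √(-7.3078² + 2.7983²) = 7.8253 (running 7.8253)
  edge 2→3: √(-2.8141² + -2.6267²) = 3.8495 (running 11.6748)
  edge 3→4: √(2.2370² + -7.8012²) = 8.1156 (running 19.7904)
  edge 4→5: √(6.9970² + 1.8363²) = 7.2339 (running 27.0243)
  edge 5→1: √(0.8880² + 5.7933²) = 5.8609 (running 32.8852)
Perimeter = 32.8852

Perimeter at t=0.792: 32.8852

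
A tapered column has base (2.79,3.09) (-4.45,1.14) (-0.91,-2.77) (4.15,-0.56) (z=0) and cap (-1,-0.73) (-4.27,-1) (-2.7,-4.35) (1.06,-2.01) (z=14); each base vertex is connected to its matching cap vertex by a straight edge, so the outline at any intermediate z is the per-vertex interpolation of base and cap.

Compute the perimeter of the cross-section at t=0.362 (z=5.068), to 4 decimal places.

Perimeter at t=0.362: 18.9571

Cross-section at t=0.362: each vertex is (1-t)·p0[i] + t·p1[i].
  v1: (1-0.362)·(2.79,3.09) + 0.362·(-1,-0.73) = (1.4180,1.7072)
  v2: (1-0.362)·(-4.45,1.14) + 0.362·(-4.27,-1) = (-4.3848,0.3653)
  v3: (1-0.362)·(-0.91,-2.77) + 0.362·(-2.7,-4.35) = (-1.5580,-3.3420)
  v4: (1-0.362)·(4.15,-0.56) + 0.362·(1.06,-2.01) = (3.0314,-1.0849)
Perimeter = Σ |v_{i+1} − v_i|:
  edge 1→2: √(-5.8029² + -1.3418²) = 5.9560 (running 5.9560)
  edge 2→3: √(2.8269² + -3.7073²) = 4.6621 (running 10.6181)
  edge 3→4: √(4.5894² + 2.2571²) = 5.1144 (running 15.7325)
  edge 4→1: √(-1.6134² + 2.7921²) = 3.2247 (running 18.9571)
Perimeter = 18.9571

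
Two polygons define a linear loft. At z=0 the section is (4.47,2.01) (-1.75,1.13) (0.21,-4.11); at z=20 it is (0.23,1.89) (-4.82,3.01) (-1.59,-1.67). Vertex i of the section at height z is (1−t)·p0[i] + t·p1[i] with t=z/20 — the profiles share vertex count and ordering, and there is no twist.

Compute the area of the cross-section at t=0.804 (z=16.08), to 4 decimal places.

Cross-section at t=0.804: each vertex is (1-t)·p0[i] + t·p1[i].
  v1: (1-0.804)·(4.47,2.01) + 0.804·(0.23,1.89) = (1.0610,1.9135)
  v2: (1-0.804)·(-1.75,1.13) + 0.804·(-4.82,3.01) = (-4.2183,2.6415)
  v3: (1-0.804)·(0.21,-4.11) + 0.804·(-1.59,-1.67) = (-1.2372,-2.1482)
Shoelace sum Σ(x_i·y_{i+1} − x_{i+1}·y_i):
  i=1: 1.0610·2.6415 − -4.2183·1.9135 = +10.8745 (running +10.8745)
  i=2: -4.2183·-2.1482 − -1.2372·2.6415 = +12.3300 (running +23.2045)
  i=3: -1.2372·1.9135 − 1.0610·-2.1482 = -0.0880 (running +23.1164)
Area = |Σ|/2 = |23.1164|/2 = 11.5582

Area at t=0.804: 11.5582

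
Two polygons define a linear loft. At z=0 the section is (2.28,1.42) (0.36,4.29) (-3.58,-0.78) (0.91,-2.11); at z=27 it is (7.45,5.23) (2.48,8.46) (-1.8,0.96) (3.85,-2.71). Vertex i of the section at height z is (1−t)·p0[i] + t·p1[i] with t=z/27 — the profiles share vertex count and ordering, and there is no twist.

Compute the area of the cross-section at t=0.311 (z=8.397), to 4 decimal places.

Area at t=0.311: 28.3989

Cross-section at t=0.311: each vertex is (1-t)·p0[i] + t·p1[i].
  v1: (1-0.311)·(2.28,1.42) + 0.311·(7.45,5.23) = (3.8879,2.6049)
  v2: (1-0.311)·(0.36,4.29) + 0.311·(2.48,8.46) = (1.0193,5.5869)
  v3: (1-0.311)·(-3.58,-0.78) + 0.311·(-1.8,0.96) = (-3.0264,-0.2389)
  v4: (1-0.311)·(0.91,-2.11) + 0.311·(3.85,-2.71) = (1.8243,-2.2966)
Shoelace sum Σ(x_i·y_{i+1} − x_{i+1}·y_i):
  i=1: 3.8879·5.5869 − 1.0193·2.6049 = +19.0658 (running +19.0658)
  i=2: 1.0193·-0.2389 − -3.0264·5.5869 = +16.6647 (running +35.7305)
  i=3: -3.0264·-2.2966 − 1.8243·-0.2389 = +7.3862 (running +43.1168)
  i=4: 1.8243·2.6049 − 3.8879·-2.2966 = +13.6811 (running +56.7979)
Area = |Σ|/2 = |56.7979|/2 = 28.3989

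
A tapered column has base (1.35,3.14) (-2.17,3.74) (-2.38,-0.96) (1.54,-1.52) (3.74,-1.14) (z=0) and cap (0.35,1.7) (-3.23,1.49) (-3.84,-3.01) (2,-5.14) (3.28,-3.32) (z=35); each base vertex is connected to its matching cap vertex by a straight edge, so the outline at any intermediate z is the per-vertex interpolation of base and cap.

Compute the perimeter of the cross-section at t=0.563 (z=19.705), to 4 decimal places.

Cross-section at t=0.563: each vertex is (1-t)·p0[i] + t·p1[i].
  v1: (1-0.563)·(1.35,3.14) + 0.563·(0.35,1.7) = (0.7870,2.3293)
  v2: (1-0.563)·(-2.17,3.74) + 0.563·(-3.23,1.49) = (-2.7668,2.4733)
  v3: (1-0.563)·(-2.38,-0.96) + 0.563·(-3.84,-3.01) = (-3.2020,-2.1141)
  v4: (1-0.563)·(1.54,-1.52) + 0.563·(2,-5.14) = (1.7990,-3.5581)
  v5: (1-0.563)·(3.74,-1.14) + 0.563·(3.28,-3.32) = (3.4810,-2.3673)
Perimeter = Σ |v_{i+1} − v_i|:
  edge 1→2: √(-3.5538² + 0.1440²) = 3.5567 (running 3.5567)
  edge 2→3: √(-0.4352² + -4.5874²) = 4.6080 (running 8.1647)
  edge 3→4: √(5.0010² + -1.4439²) = 5.2052 (running 13.3699)
  edge 4→5: √(1.6820² + 1.1907²) = 2.0608 (running 15.4308)
  edge 5→1: √(-2.6940² + 4.6966²) = 5.4144 (running 20.8452)
Perimeter = 20.8452

Perimeter at t=0.563: 20.8452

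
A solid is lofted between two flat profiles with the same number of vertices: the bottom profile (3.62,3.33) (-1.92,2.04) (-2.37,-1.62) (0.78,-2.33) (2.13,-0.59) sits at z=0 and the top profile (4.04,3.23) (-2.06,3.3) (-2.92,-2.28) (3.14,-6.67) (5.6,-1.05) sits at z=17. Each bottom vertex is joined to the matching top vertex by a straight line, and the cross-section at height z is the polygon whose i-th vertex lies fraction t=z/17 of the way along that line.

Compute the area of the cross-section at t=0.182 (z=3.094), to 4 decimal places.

Area at t=0.182: 26.5351

Cross-section at t=0.182: each vertex is (1-t)·p0[i] + t·p1[i].
  v1: (1-0.182)·(3.62,3.33) + 0.182·(4.04,3.23) = (3.6964,3.3118)
  v2: (1-0.182)·(-1.92,2.04) + 0.182·(-2.06,3.3) = (-1.9455,2.2693)
  v3: (1-0.182)·(-2.37,-1.62) + 0.182·(-2.92,-2.28) = (-2.4701,-1.7401)
  v4: (1-0.182)·(0.78,-2.33) + 0.182·(3.14,-6.67) = (1.2095,-3.1199)
  v5: (1-0.182)·(2.13,-0.59) + 0.182·(5.6,-1.05) = (2.7615,-0.6737)
Shoelace sum Σ(x_i·y_{i+1} − x_{i+1}·y_i):
  i=1: 3.6964·2.2693 − -1.9455·3.3118 = +14.8314 (running +14.8314)
  i=2: -1.9455·-1.7401 − -2.4701·2.2693 = +8.9908 (running +23.8223)
  i=3: -2.4701·-3.1199 − 1.2095·-1.7401 = +9.8111 (running +33.6334)
  i=4: 1.2095·-0.6737 − 2.7615·-3.1199 = +7.8008 (running +41.4342)
  i=5: 2.7615·3.3118 − 3.6964·-0.6737 = +11.6360 (running +53.0702)
Area = |Σ|/2 = |53.0702|/2 = 26.5351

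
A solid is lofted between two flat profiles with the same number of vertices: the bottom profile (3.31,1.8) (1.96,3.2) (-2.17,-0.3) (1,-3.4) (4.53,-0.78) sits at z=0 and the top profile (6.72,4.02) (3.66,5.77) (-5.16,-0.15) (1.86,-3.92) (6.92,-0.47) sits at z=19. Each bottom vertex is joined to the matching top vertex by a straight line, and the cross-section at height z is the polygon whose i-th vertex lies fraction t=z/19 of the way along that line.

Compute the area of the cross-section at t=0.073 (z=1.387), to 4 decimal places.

Cross-section at t=0.073: each vertex is (1-t)·p0[i] + t·p1[i].
  v1: (1-0.073)·(3.31,1.8) + 0.073·(6.72,4.02) = (3.5589,1.9621)
  v2: (1-0.073)·(1.96,3.2) + 0.073·(3.66,5.77) = (2.0841,3.3876)
  v3: (1-0.073)·(-2.17,-0.3) + 0.073·(-5.16,-0.15) = (-2.3883,-0.2891)
  v4: (1-0.073)·(1,-3.4) + 0.073·(1.86,-3.92) = (1.0628,-3.4380)
  v5: (1-0.073)·(4.53,-0.78) + 0.073·(6.92,-0.47) = (4.7045,-0.7574)
Shoelace sum Σ(x_i·y_{i+1} − x_{i+1}·y_i):
  i=1: 3.5589·3.3876 − 2.0841·1.9621 = +7.9671 (running +7.9671)
  i=2: 2.0841·-0.2891 − -2.3883·3.3876 = +7.4881 (running +15.4553)
  i=3: -2.3883·-3.4380 − 1.0628·-0.2891 = +8.5180 (running +23.9732)
  i=4: 1.0628·-0.7574 − 4.7045·-3.4380 = +15.3689 (running +39.3421)
  i=5: 4.7045·1.9621 − 3.5589·-0.7574 = +11.9259 (running +51.2680)
Area = |Σ|/2 = |51.2680|/2 = 25.6340

Area at t=0.073: 25.6340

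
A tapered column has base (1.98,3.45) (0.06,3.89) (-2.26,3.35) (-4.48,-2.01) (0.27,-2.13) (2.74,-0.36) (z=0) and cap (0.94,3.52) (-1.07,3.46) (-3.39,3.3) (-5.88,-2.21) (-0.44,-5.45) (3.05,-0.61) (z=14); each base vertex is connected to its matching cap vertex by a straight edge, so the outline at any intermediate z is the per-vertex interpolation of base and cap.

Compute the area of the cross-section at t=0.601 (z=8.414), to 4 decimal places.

Area at t=0.601: 42.1547

Cross-section at t=0.601: each vertex is (1-t)·p0[i] + t·p1[i].
  v1: (1-0.601)·(1.98,3.45) + 0.601·(0.94,3.52) = (1.3550,3.4921)
  v2: (1-0.601)·(0.06,3.89) + 0.601·(-1.07,3.46) = (-0.6191,3.6316)
  v3: (1-0.601)·(-2.26,3.35) + 0.601·(-3.39,3.3) = (-2.9391,3.3199)
  v4: (1-0.601)·(-4.48,-2.01) + 0.601·(-5.88,-2.21) = (-5.3214,-2.1302)
  v5: (1-0.601)·(0.27,-2.13) + 0.601·(-0.44,-5.45) = (-0.1567,-4.1253)
  v6: (1-0.601)·(2.74,-0.36) + 0.601·(3.05,-0.61) = (2.9263,-0.5102)
Shoelace sum Σ(x_i·y_{i+1} − x_{i+1}·y_i):
  i=1: 1.3550·3.6316 − -0.6191·3.4921 = +7.0827 (running +7.0827)
  i=2: -0.6191·3.3199 − -2.9391·3.6316 = +8.6182 (running +15.7009)
  i=3: -2.9391·-2.1302 − -5.3214·3.3199 = +23.9277 (running +39.6286)
  i=4: -5.3214·-4.1253 − -0.1567·-2.1302 = +21.6187 (running +61.2472)
  i=5: -0.1567·-0.5102 − 2.9263·-4.1253 = +12.1519 (running +73.3992)
  i=6: 2.9263·3.4921 − 1.3550·-0.5102 = +10.9102 (running +84.3094)
Area = |Σ|/2 = |84.3094|/2 = 42.1547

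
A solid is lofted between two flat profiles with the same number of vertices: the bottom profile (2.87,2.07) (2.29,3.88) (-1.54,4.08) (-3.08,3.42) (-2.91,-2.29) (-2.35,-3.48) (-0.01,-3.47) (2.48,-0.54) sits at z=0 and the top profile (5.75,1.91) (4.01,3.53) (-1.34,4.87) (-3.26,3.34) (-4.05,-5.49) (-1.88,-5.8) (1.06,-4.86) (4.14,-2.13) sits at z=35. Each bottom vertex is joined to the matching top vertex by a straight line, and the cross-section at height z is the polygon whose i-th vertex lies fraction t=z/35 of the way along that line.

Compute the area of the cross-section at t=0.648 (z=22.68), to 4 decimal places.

Cross-section at t=0.648: each vertex is (1-t)·p0[i] + t·p1[i].
  v1: (1-0.648)·(2.87,2.07) + 0.648·(5.75,1.91) = (4.7362,1.9663)
  v2: (1-0.648)·(2.29,3.88) + 0.648·(4.01,3.53) = (3.4046,3.6532)
  v3: (1-0.648)·(-1.54,4.08) + 0.648·(-1.34,4.87) = (-1.4104,4.5919)
  v4: (1-0.648)·(-3.08,3.42) + 0.648·(-3.26,3.34) = (-3.1966,3.3682)
  v5: (1-0.648)·(-2.91,-2.29) + 0.648·(-4.05,-5.49) = (-3.6487,-4.3636)
  v6: (1-0.648)·(-2.35,-3.48) + 0.648·(-1.88,-5.8) = (-2.0454,-4.9834)
  v7: (1-0.648)·(-0.01,-3.47) + 0.648·(1.06,-4.86) = (0.6834,-4.3707)
  v8: (1-0.648)·(2.48,-0.54) + 0.648·(4.14,-2.13) = (3.5557,-1.5703)
Shoelace sum Σ(x_i·y_{i+1} − x_{i+1}·y_i):
  i=1: 4.7362·3.6532 − 3.4046·1.9663 = +10.6080 (running +10.6080)
  i=2: 3.4046·4.5919 − -1.4104·3.6532 = +20.7859 (running +31.3939)
  i=3: -1.4104·3.3682 − -3.1966·4.5919 = +9.9283 (running +41.3222)
  i=4: -3.1966·-4.3636 − -3.6487·3.3682 = +26.2383 (running +67.5605)
  i=5: -3.6487·-4.9834 − -2.0454·-4.3636 = +9.2574 (running +76.8179)
  i=6: -2.0454·-4.3707 − 0.6834·-4.9834 = +12.3455 (running +89.1634)
  i=7: 0.6834·-1.5703 − 3.5557·-4.3707 = +14.4678 (running +103.6312)
  i=8: 3.5557·1.9663 − 4.7362·-1.5703 = +14.4290 (running +118.0602)
Area = |Σ|/2 = |118.0602|/2 = 59.0301

Area at t=0.648: 59.0301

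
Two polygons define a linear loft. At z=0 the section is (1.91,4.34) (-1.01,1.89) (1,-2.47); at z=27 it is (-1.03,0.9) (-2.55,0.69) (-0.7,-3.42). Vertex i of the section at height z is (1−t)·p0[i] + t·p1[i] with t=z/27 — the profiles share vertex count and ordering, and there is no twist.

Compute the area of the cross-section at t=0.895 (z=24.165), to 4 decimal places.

Cross-section at t=0.895: each vertex is (1-t)·p0[i] + t·p1[i].
  v1: (1-0.895)·(1.91,4.34) + 0.895·(-1.03,0.9) = (-0.7213,1.2612)
  v2: (1-0.895)·(-1.01,1.89) + 0.895·(-2.55,0.69) = (-2.3883,0.8160)
  v3: (1-0.895)·(1,-2.47) + 0.895·(-0.7,-3.42) = (-0.5215,-3.3203)
Shoelace sum Σ(x_i·y_{i+1} − x_{i+1}·y_i):
  i=1: -0.7213·0.8160 − -2.3883·1.2612 = +2.4235 (running +2.4235)
  i=2: -2.3883·-3.3203 − -0.5215·0.8160 = +8.3553 (running +10.7788)
  i=3: -0.5215·1.2612 − -0.7213·-3.3203 = -3.0526 (running +7.7262)
Area = |Σ|/2 = |7.7262|/2 = 3.8631

Area at t=0.895: 3.8631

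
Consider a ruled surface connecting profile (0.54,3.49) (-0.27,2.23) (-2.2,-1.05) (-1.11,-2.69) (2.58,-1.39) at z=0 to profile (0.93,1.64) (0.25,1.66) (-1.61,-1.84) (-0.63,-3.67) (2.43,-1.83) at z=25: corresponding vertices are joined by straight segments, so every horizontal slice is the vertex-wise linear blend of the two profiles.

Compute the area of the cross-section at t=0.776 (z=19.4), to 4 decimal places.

Area at t=0.776: 12.6035

Cross-section at t=0.776: each vertex is (1-t)·p0[i] + t·p1[i].
  v1: (1-0.776)·(0.54,3.49) + 0.776·(0.93,1.64) = (0.8426,2.0544)
  v2: (1-0.776)·(-0.27,2.23) + 0.776·(0.25,1.66) = (0.1335,1.7877)
  v3: (1-0.776)·(-2.2,-1.05) + 0.776·(-1.61,-1.84) = (-1.7422,-1.6630)
  v4: (1-0.776)·(-1.11,-2.69) + 0.776·(-0.63,-3.67) = (-0.7375,-3.4505)
  v5: (1-0.776)·(2.58,-1.39) + 0.776·(2.43,-1.83) = (2.4636,-1.7314)
Shoelace sum Σ(x_i·y_{i+1} − x_{i+1}·y_i):
  i=1: 0.8426·1.7877 − 0.1335·2.0544 = +1.2321 (running +1.2321)
  i=2: 0.1335·-1.6630 − -1.7422·1.7877 = +2.8924 (running +4.1244)
  i=3: -1.7422·-3.4505 − -0.7375·-1.6630 = +4.7848 (running +8.9092)
  i=4: -0.7375·-1.7314 − 2.4636·-3.4505 = +9.7776 (running +18.6868)
  i=5: 2.4636·2.0544 − 0.8426·-1.7314 = +6.5202 (running +25.2070)
Area = |Σ|/2 = |25.2070|/2 = 12.6035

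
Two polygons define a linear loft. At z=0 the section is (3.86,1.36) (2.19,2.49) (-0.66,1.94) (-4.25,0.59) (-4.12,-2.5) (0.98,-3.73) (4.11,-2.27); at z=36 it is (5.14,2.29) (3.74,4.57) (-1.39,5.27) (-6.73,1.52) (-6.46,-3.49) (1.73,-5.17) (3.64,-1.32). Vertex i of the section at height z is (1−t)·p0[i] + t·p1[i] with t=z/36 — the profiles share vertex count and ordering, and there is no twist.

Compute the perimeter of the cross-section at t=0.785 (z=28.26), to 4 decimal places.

Perimeter at t=0.785: 33.1456

Cross-section at t=0.785: each vertex is (1-t)·p0[i] + t·p1[i].
  v1: (1-0.785)·(3.86,1.36) + 0.785·(5.14,2.29) = (4.8648,2.0901)
  v2: (1-0.785)·(2.19,2.49) + 0.785·(3.74,4.57) = (3.4068,4.1228)
  v3: (1-0.785)·(-0.66,1.94) + 0.785·(-1.39,5.27) = (-1.2330,4.5540)
  v4: (1-0.785)·(-4.25,0.59) + 0.785·(-6.73,1.52) = (-6.1968,1.3200)
  v5: (1-0.785)·(-4.12,-2.5) + 0.785·(-6.46,-3.49) = (-5.9569,-3.2771)
  v6: (1-0.785)·(0.98,-3.73) + 0.785·(1.73,-5.17) = (1.5687,-4.8604)
  v7: (1-0.785)·(4.11,-2.27) + 0.785·(3.64,-1.32) = (3.7410,-1.5242)
Perimeter = Σ |v_{i+1} − v_i|:
  edge 1→2: √(-1.4580² + 2.0328²) = 2.5016 (running 2.5016)
  edge 2→3: √(-4.6398² + 0.4312²) = 4.6598 (running 7.1614)
  edge 3→4: √(-4.9637² + -3.2340²) = 5.9243 (running 13.0857)
  edge 4→5: √(0.2399² + -4.5972²) = 4.6035 (running 17.6892)
  edge 5→6: √(7.5256² + -1.5832²) = 7.6904 (running 25.3796)
  edge 6→7: √(2.1723² + 3.3361²) = 3.9811 (running 29.3606)
  edge 7→1: √(1.1237² + 3.6143²) = 3.7850 (running 33.1456)
Perimeter = 33.1456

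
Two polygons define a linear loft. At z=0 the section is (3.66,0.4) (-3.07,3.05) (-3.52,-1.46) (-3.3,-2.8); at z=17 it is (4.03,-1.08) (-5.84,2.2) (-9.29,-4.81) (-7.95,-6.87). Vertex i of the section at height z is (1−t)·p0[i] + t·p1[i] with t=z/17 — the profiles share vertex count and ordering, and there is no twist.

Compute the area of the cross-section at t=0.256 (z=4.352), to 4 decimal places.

Area at t=0.256: 28.3745

Cross-section at t=0.256: each vertex is (1-t)·p0[i] + t·p1[i].
  v1: (1-0.256)·(3.66,0.4) + 0.256·(4.03,-1.08) = (3.7547,0.0211)
  v2: (1-0.256)·(-3.07,3.05) + 0.256·(-5.84,2.2) = (-3.7791,2.8324)
  v3: (1-0.256)·(-3.52,-1.46) + 0.256·(-9.29,-4.81) = (-4.9971,-2.3176)
  v4: (1-0.256)·(-3.3,-2.8) + 0.256·(-7.95,-6.87) = (-4.4904,-3.8419)
Shoelace sum Σ(x_i·y_{i+1} − x_{i+1}·y_i):
  i=1: 3.7547·2.8324 − -3.7791·0.0211 = +10.7147 (running +10.7147)
  i=2: -3.7791·-2.3176 − -4.9971·2.8324 = +22.9123 (running +33.6270)
  i=3: -4.9971·-3.8419 − -4.4904·-2.3176 = +8.7916 (running +42.4186)
  i=4: -4.4904·0.0211 − 3.7547·-3.8419 = +14.3305 (running +56.7491)
Area = |Σ|/2 = |56.7491|/2 = 28.3745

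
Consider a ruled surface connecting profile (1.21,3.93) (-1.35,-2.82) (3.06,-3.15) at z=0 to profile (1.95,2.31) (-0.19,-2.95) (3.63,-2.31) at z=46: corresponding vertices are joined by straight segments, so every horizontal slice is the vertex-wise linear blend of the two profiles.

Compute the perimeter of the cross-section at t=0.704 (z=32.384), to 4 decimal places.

Perimeter at t=0.704: 15.7655

Cross-section at t=0.704: each vertex is (1-t)·p0[i] + t·p1[i].
  v1: (1-0.704)·(1.21,3.93) + 0.704·(1.95,2.31) = (1.7310,2.7895)
  v2: (1-0.704)·(-1.35,-2.82) + 0.704·(-0.19,-2.95) = (-0.5334,-2.9115)
  v3: (1-0.704)·(3.06,-3.15) + 0.704·(3.63,-2.31) = (3.4613,-2.5586)
Perimeter = Σ |v_{i+1} − v_i|:
  edge 1→2: √(-2.2643² + -5.7010²) = 6.1342 (running 6.1342)
  edge 2→3: √(3.9946² + 0.3529²) = 4.0102 (running 10.1444)
  edge 3→1: √(-1.7303² + 5.3482²) = 5.6211 (running 15.7655)
Perimeter = 15.7655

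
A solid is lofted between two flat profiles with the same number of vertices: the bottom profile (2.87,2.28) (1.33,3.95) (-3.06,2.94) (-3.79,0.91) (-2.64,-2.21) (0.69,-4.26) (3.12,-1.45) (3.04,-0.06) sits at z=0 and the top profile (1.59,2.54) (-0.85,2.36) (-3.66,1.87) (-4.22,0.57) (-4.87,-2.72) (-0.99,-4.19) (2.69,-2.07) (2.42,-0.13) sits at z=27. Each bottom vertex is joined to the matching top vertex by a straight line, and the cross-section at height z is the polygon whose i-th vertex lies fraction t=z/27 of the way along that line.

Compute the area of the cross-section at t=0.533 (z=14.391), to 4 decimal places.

Area at t=0.533: 38.3152

Cross-section at t=0.533: each vertex is (1-t)·p0[i] + t·p1[i].
  v1: (1-0.533)·(2.87,2.28) + 0.533·(1.59,2.54) = (2.1878,2.4186)
  v2: (1-0.533)·(1.33,3.95) + 0.533·(-0.85,2.36) = (0.1681,3.1025)
  v3: (1-0.533)·(-3.06,2.94) + 0.533·(-3.66,1.87) = (-3.3798,2.3697)
  v4: (1-0.533)·(-3.79,0.91) + 0.533·(-4.22,0.57) = (-4.0192,0.7288)
  v5: (1-0.533)·(-2.64,-2.21) + 0.533·(-4.87,-2.72) = (-3.8286,-2.4818)
  v6: (1-0.533)·(0.69,-4.26) + 0.533·(-0.99,-4.19) = (-0.2054,-4.2227)
  v7: (1-0.533)·(3.12,-1.45) + 0.533·(2.69,-2.07) = (2.8908,-1.7805)
  v8: (1-0.533)·(3.04,-0.06) + 0.533·(2.42,-0.13) = (2.7095,-0.0973)
Shoelace sum Σ(x_i·y_{i+1} − x_{i+1}·y_i):
  i=1: 2.1878·3.1025 − 0.1681·2.4186 = +6.3811 (running +6.3811)
  i=2: 0.1681·2.3697 − -3.3798·3.1025 = +10.8842 (running +17.2653)
  i=3: -3.3798·0.7288 − -4.0192·2.3697 = +7.0611 (running +24.3264)
  i=4: -4.0192·-2.4818 − -3.8286·0.7288 = +12.7651 (running +37.0916)
  i=5: -3.8286·-4.2227 − -0.2054·-2.4818 = +15.6571 (running +52.7486)
  i=6: -0.2054·-1.7805 − 2.8908·-4.2227 = +12.5728 (running +65.3214)
  i=7: 2.8908·-0.0973 − 2.7095·-1.7805 = +4.5429 (running +69.8643)
  i=8: 2.7095·2.4186 − 2.1878·-0.0973 = +6.7661 (running +76.6305)
Area = |Σ|/2 = |76.6305|/2 = 38.3152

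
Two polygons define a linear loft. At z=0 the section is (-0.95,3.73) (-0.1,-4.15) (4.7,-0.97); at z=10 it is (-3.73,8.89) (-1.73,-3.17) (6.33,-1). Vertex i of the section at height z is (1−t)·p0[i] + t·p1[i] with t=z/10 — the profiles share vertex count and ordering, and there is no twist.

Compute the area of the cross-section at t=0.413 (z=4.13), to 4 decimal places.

Cross-section at t=0.413: each vertex is (1-t)·p0[i] + t·p1[i].
  v1: (1-0.413)·(-0.95,3.73) + 0.413·(-3.73,8.89) = (-2.0981,5.8611)
  v2: (1-0.413)·(-0.1,-4.15) + 0.413·(-1.73,-3.17) = (-0.7732,-3.7453)
  v3: (1-0.413)·(4.7,-0.97) + 0.413·(6.33,-1) = (5.3732,-0.9824)
Shoelace sum Σ(x_i·y_{i+1} − x_{i+1}·y_i):
  i=1: -2.0981·-3.7453 − -0.7732·5.8611 = +12.3898 (running +12.3898)
  i=2: -0.7732·-0.9824 − 5.3732·-3.7453 = +20.8836 (running +33.2734)
  i=3: 5.3732·5.8611 − -2.0981·-0.9824 = +29.4315 (running +62.7049)
Area = |Σ|/2 = |62.7049|/2 = 31.3524

Area at t=0.413: 31.3524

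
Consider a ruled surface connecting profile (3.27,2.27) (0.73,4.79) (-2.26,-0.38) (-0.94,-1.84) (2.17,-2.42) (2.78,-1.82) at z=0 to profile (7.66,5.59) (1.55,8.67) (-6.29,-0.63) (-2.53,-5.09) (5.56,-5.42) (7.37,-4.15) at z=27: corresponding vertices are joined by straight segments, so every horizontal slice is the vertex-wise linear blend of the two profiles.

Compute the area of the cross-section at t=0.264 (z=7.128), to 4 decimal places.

Area at t=0.264: 45.6894

Cross-section at t=0.264: each vertex is (1-t)·p0[i] + t·p1[i].
  v1: (1-0.264)·(3.27,2.27) + 0.264·(7.66,5.59) = (4.4290,3.1465)
  v2: (1-0.264)·(0.73,4.79) + 0.264·(1.55,8.67) = (0.9465,5.8143)
  v3: (1-0.264)·(-2.26,-0.38) + 0.264·(-6.29,-0.63) = (-3.3239,-0.4460)
  v4: (1-0.264)·(-0.94,-1.84) + 0.264·(-2.53,-5.09) = (-1.3598,-2.6980)
  v5: (1-0.264)·(2.17,-2.42) + 0.264·(5.56,-5.42) = (3.0650,-3.2120)
  v6: (1-0.264)·(2.78,-1.82) + 0.264·(7.37,-4.15) = (3.9918,-2.4351)
Shoelace sum Σ(x_i·y_{i+1} − x_{i+1}·y_i):
  i=1: 4.4290·5.8143 − 0.9465·3.1465 = +22.7733 (running +22.7733)
  i=2: 0.9465·-0.4460 − -3.3239·5.8143 = +18.9042 (running +41.6775)
  i=3: -3.3239·-2.6980 − -1.3598·-0.4460 = +8.3615 (running +50.0390)
  i=4: -1.3598·-3.2120 − 3.0650·-2.6980 = +12.6368 (running +62.6758)
  i=5: 3.0650·-2.4351 − 3.9918·-3.2120 = +5.3580 (running +68.0338)
  i=6: 3.9918·3.1465 − 4.4290·-2.4351 = +23.3450 (running +91.3788)
Area = |Σ|/2 = |91.3788|/2 = 45.6894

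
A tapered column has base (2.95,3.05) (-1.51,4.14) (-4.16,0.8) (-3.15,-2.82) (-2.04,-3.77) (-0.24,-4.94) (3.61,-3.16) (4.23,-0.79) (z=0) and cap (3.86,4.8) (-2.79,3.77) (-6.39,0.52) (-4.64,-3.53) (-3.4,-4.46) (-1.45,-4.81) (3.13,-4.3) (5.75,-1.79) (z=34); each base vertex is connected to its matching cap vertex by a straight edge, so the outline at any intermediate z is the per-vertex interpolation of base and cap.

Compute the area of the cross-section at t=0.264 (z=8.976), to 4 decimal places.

Cross-section at t=0.264: each vertex is (1-t)·p0[i] + t·p1[i].
  v1: (1-0.264)·(2.95,3.05) + 0.264·(3.86,4.8) = (3.1902,3.5120)
  v2: (1-0.264)·(-1.51,4.14) + 0.264·(-2.79,3.77) = (-1.8479,4.0423)
  v3: (1-0.264)·(-4.16,0.8) + 0.264·(-6.39,0.52) = (-4.7487,0.7261)
  v4: (1-0.264)·(-3.15,-2.82) + 0.264·(-4.64,-3.53) = (-3.5434,-3.0074)
  v5: (1-0.264)·(-2.04,-3.77) + 0.264·(-3.4,-4.46) = (-2.3990,-3.9522)
  v6: (1-0.264)·(-0.24,-4.94) + 0.264·(-1.45,-4.81) = (-0.5594,-4.9057)
  v7: (1-0.264)·(3.61,-3.16) + 0.264·(3.13,-4.3) = (3.4833,-3.4610)
  v8: (1-0.264)·(4.23,-0.79) + 0.264·(5.75,-1.79) = (4.6313,-1.0540)
Shoelace sum Σ(x_i·y_{i+1} − x_{i+1}·y_i):
  i=1: 3.1902·4.0423 − -1.8479·3.5120 = +19.3859 (running +19.3859)
  i=2: -1.8479·0.7261 − -4.7487·4.0423 = +17.8541 (running +37.2400)
  i=3: -4.7487·-3.0074 − -3.5434·0.7261 = +16.8543 (running +54.0942)
  i=4: -3.5434·-3.9522 − -2.3990·-3.0074 = +6.7890 (running +60.8832)
  i=5: -2.3990·-4.9057 − -0.5594·-3.9522 = +9.5579 (running +70.4411)
  i=6: -0.5594·-3.4610 − 3.4833·-4.9057 = +19.0241 (running +89.4652)
  i=7: 3.4833·-1.0540 − 4.6313·-3.4610 = +12.3573 (running +101.8225)
  i=8: 4.6313·3.5120 − 3.1902·-1.0540 = +19.6276 (running +121.4500)
Area = |Σ|/2 = |121.4500|/2 = 60.7250

Area at t=0.264: 60.7250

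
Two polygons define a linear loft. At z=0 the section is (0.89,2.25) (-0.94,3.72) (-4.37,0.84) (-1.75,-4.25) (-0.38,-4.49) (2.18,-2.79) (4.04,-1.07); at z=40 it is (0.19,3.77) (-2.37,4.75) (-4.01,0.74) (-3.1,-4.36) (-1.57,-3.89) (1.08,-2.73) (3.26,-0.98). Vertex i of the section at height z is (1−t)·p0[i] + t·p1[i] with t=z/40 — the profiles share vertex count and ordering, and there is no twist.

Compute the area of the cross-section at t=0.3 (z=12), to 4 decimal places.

Cross-section at t=0.3: each vertex is (1-t)·p0[i] + t·p1[i].
  v1: (1-0.3)·(0.89,2.25) + 0.3·(0.19,3.77) = (0.6800,2.7060)
  v2: (1-0.3)·(-0.94,3.72) + 0.3·(-2.37,4.75) = (-1.3690,4.0290)
  v3: (1-0.3)·(-4.37,0.84) + 0.3·(-4.01,0.74) = (-4.2620,0.8100)
  v4: (1-0.3)·(-1.75,-4.25) + 0.3·(-3.1,-4.36) = (-2.1550,-4.2830)
  v5: (1-0.3)·(-0.38,-4.49) + 0.3·(-1.57,-3.89) = (-0.7370,-4.3100)
  v6: (1-0.3)·(2.18,-2.79) + 0.3·(1.08,-2.73) = (1.8500,-2.7720)
  v7: (1-0.3)·(4.04,-1.07) + 0.3·(3.26,-0.98) = (3.8060,-1.0430)
Shoelace sum Σ(x_i·y_{i+1} − x_{i+1}·y_i):
  i=1: 0.6800·4.0290 − -1.3690·2.7060 = +6.4442 (running +6.4442)
  i=2: -1.3690·0.8100 − -4.2620·4.0290 = +16.0627 (running +22.5069)
  i=3: -4.2620·-4.2830 − -2.1550·0.8100 = +19.9997 (running +42.5066)
  i=4: -2.1550·-4.3100 − -0.7370·-4.2830 = +6.1315 (running +48.6381)
  i=5: -0.7370·-2.7720 − 1.8500·-4.3100 = +10.0165 (running +58.6546)
  i=6: 1.8500·-1.0430 − 3.8060·-2.7720 = +8.6207 (running +67.2753)
  i=7: 3.8060·2.7060 − 0.6800·-1.0430 = +11.0083 (running +78.2835)
Area = |Σ|/2 = |78.2835|/2 = 39.1418

Area at t=0.3: 39.1418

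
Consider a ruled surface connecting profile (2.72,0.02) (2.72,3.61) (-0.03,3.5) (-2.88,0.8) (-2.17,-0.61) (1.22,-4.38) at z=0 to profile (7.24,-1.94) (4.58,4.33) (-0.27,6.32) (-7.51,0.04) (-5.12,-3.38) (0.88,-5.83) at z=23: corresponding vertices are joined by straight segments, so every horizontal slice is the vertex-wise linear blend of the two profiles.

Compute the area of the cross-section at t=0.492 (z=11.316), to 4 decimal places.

Area at t=0.492: 61.4793

Cross-section at t=0.492: each vertex is (1-t)·p0[i] + t·p1[i].
  v1: (1-0.492)·(2.72,0.02) + 0.492·(7.24,-1.94) = (4.9438,-0.9443)
  v2: (1-0.492)·(2.72,3.61) + 0.492·(4.58,4.33) = (3.6351,3.9642)
  v3: (1-0.492)·(-0.03,3.5) + 0.492·(-0.27,6.32) = (-0.1481,4.8874)
  v4: (1-0.492)·(-2.88,0.8) + 0.492·(-7.51,0.04) = (-5.1580,0.4261)
  v5: (1-0.492)·(-2.17,-0.61) + 0.492·(-5.12,-3.38) = (-3.6214,-1.9728)
  v6: (1-0.492)·(1.22,-4.38) + 0.492·(0.88,-5.83) = (1.0527,-5.0934)
Shoelace sum Σ(x_i·y_{i+1} − x_{i+1}·y_i):
  i=1: 4.9438·3.9642 − 3.6351·-0.9443 = +23.0313 (running +23.0313)
  i=2: 3.6351·4.8874 − -0.1481·3.9642 = +18.3535 (running +41.3847)
  i=3: -0.1481·0.4261 − -5.1580·4.8874 = +25.1461 (running +66.5309)
  i=4: -5.1580·-1.9728 − -3.6214·0.4261 = +11.7188 (running +78.2497)
  i=5: -3.6214·-5.0934 − 1.0527·-1.9728 = +20.5221 (running +98.7718)
  i=6: 1.0527·-0.9443 − 4.9438·-5.0934 = +24.1869 (running +122.9586)
Area = |Σ|/2 = |122.9586|/2 = 61.4793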